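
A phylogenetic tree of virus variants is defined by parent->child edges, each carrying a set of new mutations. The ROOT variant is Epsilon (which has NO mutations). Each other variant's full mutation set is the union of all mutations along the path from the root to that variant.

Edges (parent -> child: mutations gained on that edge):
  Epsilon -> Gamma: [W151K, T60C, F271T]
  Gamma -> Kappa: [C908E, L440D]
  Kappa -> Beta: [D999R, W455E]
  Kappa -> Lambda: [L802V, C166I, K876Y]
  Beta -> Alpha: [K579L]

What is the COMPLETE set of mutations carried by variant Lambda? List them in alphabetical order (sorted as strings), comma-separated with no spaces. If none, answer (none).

Answer: C166I,C908E,F271T,K876Y,L440D,L802V,T60C,W151K

Derivation:
At Epsilon: gained [] -> total []
At Gamma: gained ['W151K', 'T60C', 'F271T'] -> total ['F271T', 'T60C', 'W151K']
At Kappa: gained ['C908E', 'L440D'] -> total ['C908E', 'F271T', 'L440D', 'T60C', 'W151K']
At Lambda: gained ['L802V', 'C166I', 'K876Y'] -> total ['C166I', 'C908E', 'F271T', 'K876Y', 'L440D', 'L802V', 'T60C', 'W151K']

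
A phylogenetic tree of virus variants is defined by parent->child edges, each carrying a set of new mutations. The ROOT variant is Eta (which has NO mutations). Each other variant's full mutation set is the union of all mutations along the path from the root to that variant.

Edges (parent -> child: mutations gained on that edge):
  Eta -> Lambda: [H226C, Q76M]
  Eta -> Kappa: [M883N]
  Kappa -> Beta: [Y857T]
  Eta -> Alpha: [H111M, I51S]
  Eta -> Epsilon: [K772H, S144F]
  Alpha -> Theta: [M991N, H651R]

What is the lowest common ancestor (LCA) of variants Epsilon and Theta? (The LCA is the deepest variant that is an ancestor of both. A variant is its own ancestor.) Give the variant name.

Path from root to Epsilon: Eta -> Epsilon
  ancestors of Epsilon: {Eta, Epsilon}
Path from root to Theta: Eta -> Alpha -> Theta
  ancestors of Theta: {Eta, Alpha, Theta}
Common ancestors: {Eta}
Walk up from Theta: Theta (not in ancestors of Epsilon), Alpha (not in ancestors of Epsilon), Eta (in ancestors of Epsilon)
Deepest common ancestor (LCA) = Eta

Answer: Eta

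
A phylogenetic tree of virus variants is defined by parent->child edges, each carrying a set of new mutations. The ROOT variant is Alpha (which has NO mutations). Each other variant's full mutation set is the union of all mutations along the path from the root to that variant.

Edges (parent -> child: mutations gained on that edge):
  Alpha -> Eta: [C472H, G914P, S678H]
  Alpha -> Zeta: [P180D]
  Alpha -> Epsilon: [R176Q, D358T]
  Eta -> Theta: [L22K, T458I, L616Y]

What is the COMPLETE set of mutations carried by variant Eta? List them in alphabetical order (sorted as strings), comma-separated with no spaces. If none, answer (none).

Answer: C472H,G914P,S678H

Derivation:
At Alpha: gained [] -> total []
At Eta: gained ['C472H', 'G914P', 'S678H'] -> total ['C472H', 'G914P', 'S678H']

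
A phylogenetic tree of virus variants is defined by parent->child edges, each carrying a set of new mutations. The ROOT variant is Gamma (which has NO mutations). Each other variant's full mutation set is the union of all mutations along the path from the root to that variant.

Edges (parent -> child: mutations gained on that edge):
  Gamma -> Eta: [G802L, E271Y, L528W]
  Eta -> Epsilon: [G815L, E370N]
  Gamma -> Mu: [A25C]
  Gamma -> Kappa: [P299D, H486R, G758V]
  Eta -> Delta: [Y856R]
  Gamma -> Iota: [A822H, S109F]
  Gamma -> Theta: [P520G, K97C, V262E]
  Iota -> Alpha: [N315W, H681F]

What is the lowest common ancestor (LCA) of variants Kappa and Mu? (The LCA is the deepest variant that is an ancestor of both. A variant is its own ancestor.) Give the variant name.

Path from root to Kappa: Gamma -> Kappa
  ancestors of Kappa: {Gamma, Kappa}
Path from root to Mu: Gamma -> Mu
  ancestors of Mu: {Gamma, Mu}
Common ancestors: {Gamma}
Walk up from Mu: Mu (not in ancestors of Kappa), Gamma (in ancestors of Kappa)
Deepest common ancestor (LCA) = Gamma

Answer: Gamma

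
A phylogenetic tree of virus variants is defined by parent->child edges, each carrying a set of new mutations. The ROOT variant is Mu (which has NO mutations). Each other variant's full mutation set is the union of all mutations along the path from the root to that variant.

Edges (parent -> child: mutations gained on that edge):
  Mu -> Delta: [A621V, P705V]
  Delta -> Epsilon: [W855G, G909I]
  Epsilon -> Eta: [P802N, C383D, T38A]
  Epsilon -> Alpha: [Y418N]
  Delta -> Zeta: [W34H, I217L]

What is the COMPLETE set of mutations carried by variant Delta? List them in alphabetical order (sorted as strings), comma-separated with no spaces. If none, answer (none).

Answer: A621V,P705V

Derivation:
At Mu: gained [] -> total []
At Delta: gained ['A621V', 'P705V'] -> total ['A621V', 'P705V']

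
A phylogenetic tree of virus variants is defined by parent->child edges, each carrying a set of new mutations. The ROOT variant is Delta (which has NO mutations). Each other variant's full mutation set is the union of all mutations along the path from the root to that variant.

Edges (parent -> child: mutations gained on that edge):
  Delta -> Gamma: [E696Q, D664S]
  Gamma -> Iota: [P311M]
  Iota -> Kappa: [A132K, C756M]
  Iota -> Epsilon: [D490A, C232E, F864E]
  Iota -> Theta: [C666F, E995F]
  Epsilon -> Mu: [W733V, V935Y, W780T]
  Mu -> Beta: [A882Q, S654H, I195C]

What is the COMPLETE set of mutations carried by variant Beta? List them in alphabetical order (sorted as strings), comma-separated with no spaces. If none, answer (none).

Answer: A882Q,C232E,D490A,D664S,E696Q,F864E,I195C,P311M,S654H,V935Y,W733V,W780T

Derivation:
At Delta: gained [] -> total []
At Gamma: gained ['E696Q', 'D664S'] -> total ['D664S', 'E696Q']
At Iota: gained ['P311M'] -> total ['D664S', 'E696Q', 'P311M']
At Epsilon: gained ['D490A', 'C232E', 'F864E'] -> total ['C232E', 'D490A', 'D664S', 'E696Q', 'F864E', 'P311M']
At Mu: gained ['W733V', 'V935Y', 'W780T'] -> total ['C232E', 'D490A', 'D664S', 'E696Q', 'F864E', 'P311M', 'V935Y', 'W733V', 'W780T']
At Beta: gained ['A882Q', 'S654H', 'I195C'] -> total ['A882Q', 'C232E', 'D490A', 'D664S', 'E696Q', 'F864E', 'I195C', 'P311M', 'S654H', 'V935Y', 'W733V', 'W780T']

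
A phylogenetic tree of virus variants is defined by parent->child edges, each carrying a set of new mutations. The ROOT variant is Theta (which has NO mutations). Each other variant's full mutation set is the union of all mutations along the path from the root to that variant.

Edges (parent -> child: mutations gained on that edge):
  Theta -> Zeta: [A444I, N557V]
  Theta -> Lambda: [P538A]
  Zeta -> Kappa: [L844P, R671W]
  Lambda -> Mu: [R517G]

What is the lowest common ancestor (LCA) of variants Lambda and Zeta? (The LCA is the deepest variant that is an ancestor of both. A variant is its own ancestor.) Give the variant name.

Answer: Theta

Derivation:
Path from root to Lambda: Theta -> Lambda
  ancestors of Lambda: {Theta, Lambda}
Path from root to Zeta: Theta -> Zeta
  ancestors of Zeta: {Theta, Zeta}
Common ancestors: {Theta}
Walk up from Zeta: Zeta (not in ancestors of Lambda), Theta (in ancestors of Lambda)
Deepest common ancestor (LCA) = Theta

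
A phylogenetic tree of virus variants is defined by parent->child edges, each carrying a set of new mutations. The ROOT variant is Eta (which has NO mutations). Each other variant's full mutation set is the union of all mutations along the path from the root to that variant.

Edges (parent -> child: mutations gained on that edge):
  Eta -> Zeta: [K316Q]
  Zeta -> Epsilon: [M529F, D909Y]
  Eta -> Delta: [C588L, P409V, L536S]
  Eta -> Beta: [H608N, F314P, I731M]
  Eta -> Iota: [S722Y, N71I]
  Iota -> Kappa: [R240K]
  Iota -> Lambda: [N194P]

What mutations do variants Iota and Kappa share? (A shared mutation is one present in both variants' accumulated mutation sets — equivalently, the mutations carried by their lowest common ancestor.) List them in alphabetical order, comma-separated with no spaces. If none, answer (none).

Answer: N71I,S722Y

Derivation:
Accumulating mutations along path to Iota:
  At Eta: gained [] -> total []
  At Iota: gained ['S722Y', 'N71I'] -> total ['N71I', 'S722Y']
Mutations(Iota) = ['N71I', 'S722Y']
Accumulating mutations along path to Kappa:
  At Eta: gained [] -> total []
  At Iota: gained ['S722Y', 'N71I'] -> total ['N71I', 'S722Y']
  At Kappa: gained ['R240K'] -> total ['N71I', 'R240K', 'S722Y']
Mutations(Kappa) = ['N71I', 'R240K', 'S722Y']
Intersection: ['N71I', 'S722Y'] ∩ ['N71I', 'R240K', 'S722Y'] = ['N71I', 'S722Y']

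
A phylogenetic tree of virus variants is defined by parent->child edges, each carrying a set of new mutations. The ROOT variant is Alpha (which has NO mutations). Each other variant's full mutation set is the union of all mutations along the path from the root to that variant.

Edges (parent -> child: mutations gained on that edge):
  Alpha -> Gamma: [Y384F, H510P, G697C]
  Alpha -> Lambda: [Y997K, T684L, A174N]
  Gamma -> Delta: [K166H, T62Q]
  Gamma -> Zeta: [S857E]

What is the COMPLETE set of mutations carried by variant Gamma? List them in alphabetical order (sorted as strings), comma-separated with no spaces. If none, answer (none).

At Alpha: gained [] -> total []
At Gamma: gained ['Y384F', 'H510P', 'G697C'] -> total ['G697C', 'H510P', 'Y384F']

Answer: G697C,H510P,Y384F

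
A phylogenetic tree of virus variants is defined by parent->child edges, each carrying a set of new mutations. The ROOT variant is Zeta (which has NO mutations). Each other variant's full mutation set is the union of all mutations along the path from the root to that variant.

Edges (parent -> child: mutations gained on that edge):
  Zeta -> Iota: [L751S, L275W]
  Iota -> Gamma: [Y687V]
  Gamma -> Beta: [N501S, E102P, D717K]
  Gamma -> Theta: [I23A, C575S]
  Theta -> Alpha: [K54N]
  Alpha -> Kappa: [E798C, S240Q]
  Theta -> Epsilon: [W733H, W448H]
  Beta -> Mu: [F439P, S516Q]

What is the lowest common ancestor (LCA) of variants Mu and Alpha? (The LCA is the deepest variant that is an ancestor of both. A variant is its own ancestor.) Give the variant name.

Answer: Gamma

Derivation:
Path from root to Mu: Zeta -> Iota -> Gamma -> Beta -> Mu
  ancestors of Mu: {Zeta, Iota, Gamma, Beta, Mu}
Path from root to Alpha: Zeta -> Iota -> Gamma -> Theta -> Alpha
  ancestors of Alpha: {Zeta, Iota, Gamma, Theta, Alpha}
Common ancestors: {Zeta, Iota, Gamma}
Walk up from Alpha: Alpha (not in ancestors of Mu), Theta (not in ancestors of Mu), Gamma (in ancestors of Mu), Iota (in ancestors of Mu), Zeta (in ancestors of Mu)
Deepest common ancestor (LCA) = Gamma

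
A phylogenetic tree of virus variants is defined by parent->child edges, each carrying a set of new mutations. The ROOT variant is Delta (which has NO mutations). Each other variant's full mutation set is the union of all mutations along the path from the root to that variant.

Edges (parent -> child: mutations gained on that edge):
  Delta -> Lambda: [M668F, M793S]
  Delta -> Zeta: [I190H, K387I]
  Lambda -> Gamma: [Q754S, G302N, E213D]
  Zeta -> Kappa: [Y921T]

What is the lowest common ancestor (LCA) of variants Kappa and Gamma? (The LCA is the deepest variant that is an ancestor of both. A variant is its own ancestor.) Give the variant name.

Path from root to Kappa: Delta -> Zeta -> Kappa
  ancestors of Kappa: {Delta, Zeta, Kappa}
Path from root to Gamma: Delta -> Lambda -> Gamma
  ancestors of Gamma: {Delta, Lambda, Gamma}
Common ancestors: {Delta}
Walk up from Gamma: Gamma (not in ancestors of Kappa), Lambda (not in ancestors of Kappa), Delta (in ancestors of Kappa)
Deepest common ancestor (LCA) = Delta

Answer: Delta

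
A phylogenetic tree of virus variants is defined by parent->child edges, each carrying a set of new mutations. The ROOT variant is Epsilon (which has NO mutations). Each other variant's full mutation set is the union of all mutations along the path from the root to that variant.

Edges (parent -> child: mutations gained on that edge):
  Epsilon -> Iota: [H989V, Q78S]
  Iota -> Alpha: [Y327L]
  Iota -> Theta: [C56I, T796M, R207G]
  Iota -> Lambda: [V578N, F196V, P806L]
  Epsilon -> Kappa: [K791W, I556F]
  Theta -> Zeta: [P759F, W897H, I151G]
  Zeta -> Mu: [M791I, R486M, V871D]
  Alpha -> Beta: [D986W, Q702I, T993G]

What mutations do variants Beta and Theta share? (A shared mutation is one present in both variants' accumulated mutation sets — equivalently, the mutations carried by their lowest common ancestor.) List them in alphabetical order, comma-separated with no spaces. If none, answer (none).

Accumulating mutations along path to Beta:
  At Epsilon: gained [] -> total []
  At Iota: gained ['H989V', 'Q78S'] -> total ['H989V', 'Q78S']
  At Alpha: gained ['Y327L'] -> total ['H989V', 'Q78S', 'Y327L']
  At Beta: gained ['D986W', 'Q702I', 'T993G'] -> total ['D986W', 'H989V', 'Q702I', 'Q78S', 'T993G', 'Y327L']
Mutations(Beta) = ['D986W', 'H989V', 'Q702I', 'Q78S', 'T993G', 'Y327L']
Accumulating mutations along path to Theta:
  At Epsilon: gained [] -> total []
  At Iota: gained ['H989V', 'Q78S'] -> total ['H989V', 'Q78S']
  At Theta: gained ['C56I', 'T796M', 'R207G'] -> total ['C56I', 'H989V', 'Q78S', 'R207G', 'T796M']
Mutations(Theta) = ['C56I', 'H989V', 'Q78S', 'R207G', 'T796M']
Intersection: ['D986W', 'H989V', 'Q702I', 'Q78S', 'T993G', 'Y327L'] ∩ ['C56I', 'H989V', 'Q78S', 'R207G', 'T796M'] = ['H989V', 'Q78S']

Answer: H989V,Q78S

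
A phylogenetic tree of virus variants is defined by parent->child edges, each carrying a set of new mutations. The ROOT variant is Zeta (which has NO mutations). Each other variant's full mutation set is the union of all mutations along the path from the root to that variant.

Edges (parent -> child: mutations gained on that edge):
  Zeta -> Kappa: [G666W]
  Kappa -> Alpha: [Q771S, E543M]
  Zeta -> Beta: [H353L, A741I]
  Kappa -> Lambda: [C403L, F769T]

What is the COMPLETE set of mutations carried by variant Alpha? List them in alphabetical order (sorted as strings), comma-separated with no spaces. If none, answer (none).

At Zeta: gained [] -> total []
At Kappa: gained ['G666W'] -> total ['G666W']
At Alpha: gained ['Q771S', 'E543M'] -> total ['E543M', 'G666W', 'Q771S']

Answer: E543M,G666W,Q771S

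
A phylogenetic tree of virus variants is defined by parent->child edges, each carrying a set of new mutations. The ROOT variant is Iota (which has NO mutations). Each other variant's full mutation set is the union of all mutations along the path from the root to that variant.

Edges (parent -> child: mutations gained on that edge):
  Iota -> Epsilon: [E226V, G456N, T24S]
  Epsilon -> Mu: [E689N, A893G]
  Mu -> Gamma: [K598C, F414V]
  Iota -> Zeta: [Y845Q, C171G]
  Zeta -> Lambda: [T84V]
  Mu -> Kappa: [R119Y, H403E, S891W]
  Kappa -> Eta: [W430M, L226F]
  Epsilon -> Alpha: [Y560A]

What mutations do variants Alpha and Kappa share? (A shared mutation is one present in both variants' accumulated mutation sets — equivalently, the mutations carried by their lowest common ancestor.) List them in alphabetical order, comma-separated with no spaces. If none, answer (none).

Answer: E226V,G456N,T24S

Derivation:
Accumulating mutations along path to Alpha:
  At Iota: gained [] -> total []
  At Epsilon: gained ['E226V', 'G456N', 'T24S'] -> total ['E226V', 'G456N', 'T24S']
  At Alpha: gained ['Y560A'] -> total ['E226V', 'G456N', 'T24S', 'Y560A']
Mutations(Alpha) = ['E226V', 'G456N', 'T24S', 'Y560A']
Accumulating mutations along path to Kappa:
  At Iota: gained [] -> total []
  At Epsilon: gained ['E226V', 'G456N', 'T24S'] -> total ['E226V', 'G456N', 'T24S']
  At Mu: gained ['E689N', 'A893G'] -> total ['A893G', 'E226V', 'E689N', 'G456N', 'T24S']
  At Kappa: gained ['R119Y', 'H403E', 'S891W'] -> total ['A893G', 'E226V', 'E689N', 'G456N', 'H403E', 'R119Y', 'S891W', 'T24S']
Mutations(Kappa) = ['A893G', 'E226V', 'E689N', 'G456N', 'H403E', 'R119Y', 'S891W', 'T24S']
Intersection: ['E226V', 'G456N', 'T24S', 'Y560A'] ∩ ['A893G', 'E226V', 'E689N', 'G456N', 'H403E', 'R119Y', 'S891W', 'T24S'] = ['E226V', 'G456N', 'T24S']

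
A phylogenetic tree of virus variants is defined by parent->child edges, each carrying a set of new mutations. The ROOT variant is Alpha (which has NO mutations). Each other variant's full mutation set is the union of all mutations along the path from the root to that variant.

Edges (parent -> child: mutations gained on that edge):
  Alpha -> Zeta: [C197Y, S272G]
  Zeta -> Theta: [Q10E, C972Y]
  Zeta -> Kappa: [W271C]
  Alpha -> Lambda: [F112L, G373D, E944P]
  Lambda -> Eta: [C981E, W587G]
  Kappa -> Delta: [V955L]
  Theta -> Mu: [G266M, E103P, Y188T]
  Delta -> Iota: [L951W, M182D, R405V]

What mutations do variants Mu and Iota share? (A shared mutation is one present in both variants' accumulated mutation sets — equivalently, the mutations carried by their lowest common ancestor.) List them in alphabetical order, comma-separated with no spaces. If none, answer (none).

Accumulating mutations along path to Mu:
  At Alpha: gained [] -> total []
  At Zeta: gained ['C197Y', 'S272G'] -> total ['C197Y', 'S272G']
  At Theta: gained ['Q10E', 'C972Y'] -> total ['C197Y', 'C972Y', 'Q10E', 'S272G']
  At Mu: gained ['G266M', 'E103P', 'Y188T'] -> total ['C197Y', 'C972Y', 'E103P', 'G266M', 'Q10E', 'S272G', 'Y188T']
Mutations(Mu) = ['C197Y', 'C972Y', 'E103P', 'G266M', 'Q10E', 'S272G', 'Y188T']
Accumulating mutations along path to Iota:
  At Alpha: gained [] -> total []
  At Zeta: gained ['C197Y', 'S272G'] -> total ['C197Y', 'S272G']
  At Kappa: gained ['W271C'] -> total ['C197Y', 'S272G', 'W271C']
  At Delta: gained ['V955L'] -> total ['C197Y', 'S272G', 'V955L', 'W271C']
  At Iota: gained ['L951W', 'M182D', 'R405V'] -> total ['C197Y', 'L951W', 'M182D', 'R405V', 'S272G', 'V955L', 'W271C']
Mutations(Iota) = ['C197Y', 'L951W', 'M182D', 'R405V', 'S272G', 'V955L', 'W271C']
Intersection: ['C197Y', 'C972Y', 'E103P', 'G266M', 'Q10E', 'S272G', 'Y188T'] ∩ ['C197Y', 'L951W', 'M182D', 'R405V', 'S272G', 'V955L', 'W271C'] = ['C197Y', 'S272G']

Answer: C197Y,S272G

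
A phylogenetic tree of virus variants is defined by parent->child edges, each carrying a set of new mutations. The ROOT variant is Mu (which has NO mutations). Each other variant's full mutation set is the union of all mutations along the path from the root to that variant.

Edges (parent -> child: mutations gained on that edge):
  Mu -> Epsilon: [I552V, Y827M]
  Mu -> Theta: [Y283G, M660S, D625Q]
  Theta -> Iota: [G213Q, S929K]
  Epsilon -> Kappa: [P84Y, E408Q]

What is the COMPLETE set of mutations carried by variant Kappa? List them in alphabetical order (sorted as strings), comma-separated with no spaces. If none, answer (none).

Answer: E408Q,I552V,P84Y,Y827M

Derivation:
At Mu: gained [] -> total []
At Epsilon: gained ['I552V', 'Y827M'] -> total ['I552V', 'Y827M']
At Kappa: gained ['P84Y', 'E408Q'] -> total ['E408Q', 'I552V', 'P84Y', 'Y827M']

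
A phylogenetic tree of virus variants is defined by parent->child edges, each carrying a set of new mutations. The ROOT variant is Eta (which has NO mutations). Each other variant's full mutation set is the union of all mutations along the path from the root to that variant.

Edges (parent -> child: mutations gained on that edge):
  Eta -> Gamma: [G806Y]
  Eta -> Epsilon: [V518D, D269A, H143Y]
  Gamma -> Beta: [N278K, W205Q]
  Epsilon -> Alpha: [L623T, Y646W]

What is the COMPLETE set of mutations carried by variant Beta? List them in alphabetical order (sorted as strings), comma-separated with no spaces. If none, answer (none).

At Eta: gained [] -> total []
At Gamma: gained ['G806Y'] -> total ['G806Y']
At Beta: gained ['N278K', 'W205Q'] -> total ['G806Y', 'N278K', 'W205Q']

Answer: G806Y,N278K,W205Q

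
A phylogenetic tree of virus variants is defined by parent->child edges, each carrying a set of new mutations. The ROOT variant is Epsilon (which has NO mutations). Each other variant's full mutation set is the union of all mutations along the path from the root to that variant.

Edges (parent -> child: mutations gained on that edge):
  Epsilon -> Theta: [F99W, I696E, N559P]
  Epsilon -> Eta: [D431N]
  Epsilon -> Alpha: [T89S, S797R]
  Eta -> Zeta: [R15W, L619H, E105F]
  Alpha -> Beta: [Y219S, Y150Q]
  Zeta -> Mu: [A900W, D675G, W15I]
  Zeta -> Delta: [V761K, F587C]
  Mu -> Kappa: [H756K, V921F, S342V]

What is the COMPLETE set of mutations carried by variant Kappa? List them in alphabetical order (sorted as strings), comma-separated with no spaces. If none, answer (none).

Answer: A900W,D431N,D675G,E105F,H756K,L619H,R15W,S342V,V921F,W15I

Derivation:
At Epsilon: gained [] -> total []
At Eta: gained ['D431N'] -> total ['D431N']
At Zeta: gained ['R15W', 'L619H', 'E105F'] -> total ['D431N', 'E105F', 'L619H', 'R15W']
At Mu: gained ['A900W', 'D675G', 'W15I'] -> total ['A900W', 'D431N', 'D675G', 'E105F', 'L619H', 'R15W', 'W15I']
At Kappa: gained ['H756K', 'V921F', 'S342V'] -> total ['A900W', 'D431N', 'D675G', 'E105F', 'H756K', 'L619H', 'R15W', 'S342V', 'V921F', 'W15I']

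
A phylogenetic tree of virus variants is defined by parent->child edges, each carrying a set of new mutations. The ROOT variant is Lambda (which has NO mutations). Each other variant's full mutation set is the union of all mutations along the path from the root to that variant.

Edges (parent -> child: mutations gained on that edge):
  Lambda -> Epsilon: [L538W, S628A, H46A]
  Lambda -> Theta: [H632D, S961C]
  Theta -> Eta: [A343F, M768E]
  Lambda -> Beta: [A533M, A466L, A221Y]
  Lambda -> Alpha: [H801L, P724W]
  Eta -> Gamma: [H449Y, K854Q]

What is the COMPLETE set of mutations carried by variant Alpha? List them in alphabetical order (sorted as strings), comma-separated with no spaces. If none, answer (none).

At Lambda: gained [] -> total []
At Alpha: gained ['H801L', 'P724W'] -> total ['H801L', 'P724W']

Answer: H801L,P724W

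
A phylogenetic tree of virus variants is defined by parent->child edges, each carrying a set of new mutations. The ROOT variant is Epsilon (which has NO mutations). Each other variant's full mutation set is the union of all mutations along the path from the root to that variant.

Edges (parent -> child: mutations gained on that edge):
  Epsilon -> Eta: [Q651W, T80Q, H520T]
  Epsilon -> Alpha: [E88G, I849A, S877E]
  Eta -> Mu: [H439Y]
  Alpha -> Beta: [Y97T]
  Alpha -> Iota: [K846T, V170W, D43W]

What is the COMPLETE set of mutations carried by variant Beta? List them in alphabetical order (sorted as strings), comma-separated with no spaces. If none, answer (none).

At Epsilon: gained [] -> total []
At Alpha: gained ['E88G', 'I849A', 'S877E'] -> total ['E88G', 'I849A', 'S877E']
At Beta: gained ['Y97T'] -> total ['E88G', 'I849A', 'S877E', 'Y97T']

Answer: E88G,I849A,S877E,Y97T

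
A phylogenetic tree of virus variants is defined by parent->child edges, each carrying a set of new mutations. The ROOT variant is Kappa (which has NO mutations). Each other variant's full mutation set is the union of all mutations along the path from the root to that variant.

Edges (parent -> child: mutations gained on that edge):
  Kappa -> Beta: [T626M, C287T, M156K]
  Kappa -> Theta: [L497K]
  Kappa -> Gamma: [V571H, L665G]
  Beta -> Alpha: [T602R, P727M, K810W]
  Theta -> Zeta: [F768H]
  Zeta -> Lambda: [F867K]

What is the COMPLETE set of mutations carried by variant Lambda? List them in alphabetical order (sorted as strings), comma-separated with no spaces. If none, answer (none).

At Kappa: gained [] -> total []
At Theta: gained ['L497K'] -> total ['L497K']
At Zeta: gained ['F768H'] -> total ['F768H', 'L497K']
At Lambda: gained ['F867K'] -> total ['F768H', 'F867K', 'L497K']

Answer: F768H,F867K,L497K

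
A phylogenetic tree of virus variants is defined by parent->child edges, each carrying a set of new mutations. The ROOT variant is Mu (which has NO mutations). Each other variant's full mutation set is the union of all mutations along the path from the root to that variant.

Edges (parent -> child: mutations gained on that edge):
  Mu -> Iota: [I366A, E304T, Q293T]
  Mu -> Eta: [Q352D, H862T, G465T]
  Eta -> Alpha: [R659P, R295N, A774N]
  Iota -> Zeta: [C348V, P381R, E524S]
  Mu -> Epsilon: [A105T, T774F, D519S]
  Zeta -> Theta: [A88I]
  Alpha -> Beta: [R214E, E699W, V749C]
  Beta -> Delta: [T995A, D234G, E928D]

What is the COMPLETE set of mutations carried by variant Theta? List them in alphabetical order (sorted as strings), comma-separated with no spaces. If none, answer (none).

Answer: A88I,C348V,E304T,E524S,I366A,P381R,Q293T

Derivation:
At Mu: gained [] -> total []
At Iota: gained ['I366A', 'E304T', 'Q293T'] -> total ['E304T', 'I366A', 'Q293T']
At Zeta: gained ['C348V', 'P381R', 'E524S'] -> total ['C348V', 'E304T', 'E524S', 'I366A', 'P381R', 'Q293T']
At Theta: gained ['A88I'] -> total ['A88I', 'C348V', 'E304T', 'E524S', 'I366A', 'P381R', 'Q293T']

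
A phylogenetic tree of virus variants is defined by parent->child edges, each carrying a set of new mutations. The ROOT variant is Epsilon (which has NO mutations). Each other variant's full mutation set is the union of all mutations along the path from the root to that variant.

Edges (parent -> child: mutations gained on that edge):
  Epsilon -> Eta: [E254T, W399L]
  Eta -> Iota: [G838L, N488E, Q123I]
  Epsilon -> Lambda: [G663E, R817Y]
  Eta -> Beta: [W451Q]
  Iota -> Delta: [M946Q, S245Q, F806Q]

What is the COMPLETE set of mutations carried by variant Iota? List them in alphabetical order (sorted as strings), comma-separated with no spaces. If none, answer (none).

Answer: E254T,G838L,N488E,Q123I,W399L

Derivation:
At Epsilon: gained [] -> total []
At Eta: gained ['E254T', 'W399L'] -> total ['E254T', 'W399L']
At Iota: gained ['G838L', 'N488E', 'Q123I'] -> total ['E254T', 'G838L', 'N488E', 'Q123I', 'W399L']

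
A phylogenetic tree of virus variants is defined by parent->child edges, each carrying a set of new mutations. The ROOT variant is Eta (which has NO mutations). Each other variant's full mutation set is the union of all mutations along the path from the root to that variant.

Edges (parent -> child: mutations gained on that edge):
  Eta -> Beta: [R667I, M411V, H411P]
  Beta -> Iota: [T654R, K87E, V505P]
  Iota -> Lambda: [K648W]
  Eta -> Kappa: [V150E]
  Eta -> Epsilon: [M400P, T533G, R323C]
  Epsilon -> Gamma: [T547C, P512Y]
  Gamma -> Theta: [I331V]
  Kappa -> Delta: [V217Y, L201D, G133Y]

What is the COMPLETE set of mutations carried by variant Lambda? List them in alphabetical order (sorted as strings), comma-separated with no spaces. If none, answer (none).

At Eta: gained [] -> total []
At Beta: gained ['R667I', 'M411V', 'H411P'] -> total ['H411P', 'M411V', 'R667I']
At Iota: gained ['T654R', 'K87E', 'V505P'] -> total ['H411P', 'K87E', 'M411V', 'R667I', 'T654R', 'V505P']
At Lambda: gained ['K648W'] -> total ['H411P', 'K648W', 'K87E', 'M411V', 'R667I', 'T654R', 'V505P']

Answer: H411P,K648W,K87E,M411V,R667I,T654R,V505P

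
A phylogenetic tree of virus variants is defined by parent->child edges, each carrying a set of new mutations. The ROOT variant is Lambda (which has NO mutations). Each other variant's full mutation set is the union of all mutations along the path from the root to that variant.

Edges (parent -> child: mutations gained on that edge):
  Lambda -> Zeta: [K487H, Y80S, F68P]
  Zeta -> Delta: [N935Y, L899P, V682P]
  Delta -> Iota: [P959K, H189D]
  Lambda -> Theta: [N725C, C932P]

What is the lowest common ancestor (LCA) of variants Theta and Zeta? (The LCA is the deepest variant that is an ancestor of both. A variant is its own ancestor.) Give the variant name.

Path from root to Theta: Lambda -> Theta
  ancestors of Theta: {Lambda, Theta}
Path from root to Zeta: Lambda -> Zeta
  ancestors of Zeta: {Lambda, Zeta}
Common ancestors: {Lambda}
Walk up from Zeta: Zeta (not in ancestors of Theta), Lambda (in ancestors of Theta)
Deepest common ancestor (LCA) = Lambda

Answer: Lambda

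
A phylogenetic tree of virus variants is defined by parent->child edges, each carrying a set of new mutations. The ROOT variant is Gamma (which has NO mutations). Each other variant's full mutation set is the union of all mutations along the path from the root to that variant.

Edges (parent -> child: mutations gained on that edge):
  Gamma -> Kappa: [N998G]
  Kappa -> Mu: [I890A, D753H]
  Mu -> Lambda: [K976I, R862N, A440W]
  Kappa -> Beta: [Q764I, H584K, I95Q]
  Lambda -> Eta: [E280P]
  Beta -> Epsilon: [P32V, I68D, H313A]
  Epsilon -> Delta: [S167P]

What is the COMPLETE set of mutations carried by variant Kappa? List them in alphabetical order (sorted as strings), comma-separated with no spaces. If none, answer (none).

Answer: N998G

Derivation:
At Gamma: gained [] -> total []
At Kappa: gained ['N998G'] -> total ['N998G']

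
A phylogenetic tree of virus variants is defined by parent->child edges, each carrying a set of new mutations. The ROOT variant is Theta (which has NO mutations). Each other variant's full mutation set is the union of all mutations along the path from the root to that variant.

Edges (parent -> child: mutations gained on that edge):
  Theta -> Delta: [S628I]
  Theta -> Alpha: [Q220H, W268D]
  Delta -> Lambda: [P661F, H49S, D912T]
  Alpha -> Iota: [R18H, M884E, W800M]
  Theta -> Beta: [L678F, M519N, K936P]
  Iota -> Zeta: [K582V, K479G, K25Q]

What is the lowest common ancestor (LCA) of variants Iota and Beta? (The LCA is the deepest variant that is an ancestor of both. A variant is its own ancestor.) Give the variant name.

Answer: Theta

Derivation:
Path from root to Iota: Theta -> Alpha -> Iota
  ancestors of Iota: {Theta, Alpha, Iota}
Path from root to Beta: Theta -> Beta
  ancestors of Beta: {Theta, Beta}
Common ancestors: {Theta}
Walk up from Beta: Beta (not in ancestors of Iota), Theta (in ancestors of Iota)
Deepest common ancestor (LCA) = Theta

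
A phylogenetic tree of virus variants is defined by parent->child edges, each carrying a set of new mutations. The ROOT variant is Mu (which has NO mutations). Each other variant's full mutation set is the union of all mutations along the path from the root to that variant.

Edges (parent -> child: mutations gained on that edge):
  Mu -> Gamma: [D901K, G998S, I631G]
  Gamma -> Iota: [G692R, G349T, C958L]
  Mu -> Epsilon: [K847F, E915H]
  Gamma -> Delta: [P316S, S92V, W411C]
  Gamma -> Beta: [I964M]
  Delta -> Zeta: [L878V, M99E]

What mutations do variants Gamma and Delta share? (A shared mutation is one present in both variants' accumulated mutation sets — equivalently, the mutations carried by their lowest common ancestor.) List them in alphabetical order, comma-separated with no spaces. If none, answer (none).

Answer: D901K,G998S,I631G

Derivation:
Accumulating mutations along path to Gamma:
  At Mu: gained [] -> total []
  At Gamma: gained ['D901K', 'G998S', 'I631G'] -> total ['D901K', 'G998S', 'I631G']
Mutations(Gamma) = ['D901K', 'G998S', 'I631G']
Accumulating mutations along path to Delta:
  At Mu: gained [] -> total []
  At Gamma: gained ['D901K', 'G998S', 'I631G'] -> total ['D901K', 'G998S', 'I631G']
  At Delta: gained ['P316S', 'S92V', 'W411C'] -> total ['D901K', 'G998S', 'I631G', 'P316S', 'S92V', 'W411C']
Mutations(Delta) = ['D901K', 'G998S', 'I631G', 'P316S', 'S92V', 'W411C']
Intersection: ['D901K', 'G998S', 'I631G'] ∩ ['D901K', 'G998S', 'I631G', 'P316S', 'S92V', 'W411C'] = ['D901K', 'G998S', 'I631G']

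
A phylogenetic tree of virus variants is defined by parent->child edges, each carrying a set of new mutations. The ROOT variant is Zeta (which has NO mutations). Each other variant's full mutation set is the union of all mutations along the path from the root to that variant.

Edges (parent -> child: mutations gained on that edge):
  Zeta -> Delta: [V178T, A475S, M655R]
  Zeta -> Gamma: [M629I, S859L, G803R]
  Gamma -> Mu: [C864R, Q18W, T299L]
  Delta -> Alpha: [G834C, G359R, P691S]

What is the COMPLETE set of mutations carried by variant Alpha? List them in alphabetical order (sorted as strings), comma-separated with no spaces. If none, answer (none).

Answer: A475S,G359R,G834C,M655R,P691S,V178T

Derivation:
At Zeta: gained [] -> total []
At Delta: gained ['V178T', 'A475S', 'M655R'] -> total ['A475S', 'M655R', 'V178T']
At Alpha: gained ['G834C', 'G359R', 'P691S'] -> total ['A475S', 'G359R', 'G834C', 'M655R', 'P691S', 'V178T']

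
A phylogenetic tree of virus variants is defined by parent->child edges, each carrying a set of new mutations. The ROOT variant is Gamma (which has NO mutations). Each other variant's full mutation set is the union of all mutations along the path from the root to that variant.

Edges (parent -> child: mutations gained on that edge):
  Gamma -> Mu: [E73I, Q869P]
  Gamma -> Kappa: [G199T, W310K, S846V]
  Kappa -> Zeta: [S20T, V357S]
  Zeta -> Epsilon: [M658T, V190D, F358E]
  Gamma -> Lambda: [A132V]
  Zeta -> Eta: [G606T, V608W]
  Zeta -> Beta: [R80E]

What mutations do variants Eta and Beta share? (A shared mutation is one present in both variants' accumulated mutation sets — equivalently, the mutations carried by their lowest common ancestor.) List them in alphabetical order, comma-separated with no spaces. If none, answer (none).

Accumulating mutations along path to Eta:
  At Gamma: gained [] -> total []
  At Kappa: gained ['G199T', 'W310K', 'S846V'] -> total ['G199T', 'S846V', 'W310K']
  At Zeta: gained ['S20T', 'V357S'] -> total ['G199T', 'S20T', 'S846V', 'V357S', 'W310K']
  At Eta: gained ['G606T', 'V608W'] -> total ['G199T', 'G606T', 'S20T', 'S846V', 'V357S', 'V608W', 'W310K']
Mutations(Eta) = ['G199T', 'G606T', 'S20T', 'S846V', 'V357S', 'V608W', 'W310K']
Accumulating mutations along path to Beta:
  At Gamma: gained [] -> total []
  At Kappa: gained ['G199T', 'W310K', 'S846V'] -> total ['G199T', 'S846V', 'W310K']
  At Zeta: gained ['S20T', 'V357S'] -> total ['G199T', 'S20T', 'S846V', 'V357S', 'W310K']
  At Beta: gained ['R80E'] -> total ['G199T', 'R80E', 'S20T', 'S846V', 'V357S', 'W310K']
Mutations(Beta) = ['G199T', 'R80E', 'S20T', 'S846V', 'V357S', 'W310K']
Intersection: ['G199T', 'G606T', 'S20T', 'S846V', 'V357S', 'V608W', 'W310K'] ∩ ['G199T', 'R80E', 'S20T', 'S846V', 'V357S', 'W310K'] = ['G199T', 'S20T', 'S846V', 'V357S', 'W310K']

Answer: G199T,S20T,S846V,V357S,W310K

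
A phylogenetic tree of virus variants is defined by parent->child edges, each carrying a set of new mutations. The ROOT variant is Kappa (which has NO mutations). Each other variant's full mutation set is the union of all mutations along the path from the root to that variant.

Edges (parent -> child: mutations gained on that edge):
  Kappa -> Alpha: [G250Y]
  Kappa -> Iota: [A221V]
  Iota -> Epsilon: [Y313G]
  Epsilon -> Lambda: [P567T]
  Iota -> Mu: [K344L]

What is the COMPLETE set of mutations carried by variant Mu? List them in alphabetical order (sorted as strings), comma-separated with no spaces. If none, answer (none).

At Kappa: gained [] -> total []
At Iota: gained ['A221V'] -> total ['A221V']
At Mu: gained ['K344L'] -> total ['A221V', 'K344L']

Answer: A221V,K344L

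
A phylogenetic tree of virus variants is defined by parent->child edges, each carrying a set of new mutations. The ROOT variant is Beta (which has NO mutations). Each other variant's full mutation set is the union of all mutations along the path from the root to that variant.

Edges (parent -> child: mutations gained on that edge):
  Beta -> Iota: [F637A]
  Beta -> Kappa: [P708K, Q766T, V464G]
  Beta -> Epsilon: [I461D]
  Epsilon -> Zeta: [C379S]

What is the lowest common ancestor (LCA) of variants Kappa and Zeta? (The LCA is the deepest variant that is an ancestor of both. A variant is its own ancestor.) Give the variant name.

Path from root to Kappa: Beta -> Kappa
  ancestors of Kappa: {Beta, Kappa}
Path from root to Zeta: Beta -> Epsilon -> Zeta
  ancestors of Zeta: {Beta, Epsilon, Zeta}
Common ancestors: {Beta}
Walk up from Zeta: Zeta (not in ancestors of Kappa), Epsilon (not in ancestors of Kappa), Beta (in ancestors of Kappa)
Deepest common ancestor (LCA) = Beta

Answer: Beta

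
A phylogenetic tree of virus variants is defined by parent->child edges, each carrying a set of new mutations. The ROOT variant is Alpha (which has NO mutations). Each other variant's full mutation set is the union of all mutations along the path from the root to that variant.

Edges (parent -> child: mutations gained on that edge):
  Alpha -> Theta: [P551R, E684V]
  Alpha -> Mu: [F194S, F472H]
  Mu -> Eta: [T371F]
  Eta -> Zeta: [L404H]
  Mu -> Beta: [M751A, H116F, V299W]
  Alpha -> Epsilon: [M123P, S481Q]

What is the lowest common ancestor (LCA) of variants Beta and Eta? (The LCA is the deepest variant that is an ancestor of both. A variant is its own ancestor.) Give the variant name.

Answer: Mu

Derivation:
Path from root to Beta: Alpha -> Mu -> Beta
  ancestors of Beta: {Alpha, Mu, Beta}
Path from root to Eta: Alpha -> Mu -> Eta
  ancestors of Eta: {Alpha, Mu, Eta}
Common ancestors: {Alpha, Mu}
Walk up from Eta: Eta (not in ancestors of Beta), Mu (in ancestors of Beta), Alpha (in ancestors of Beta)
Deepest common ancestor (LCA) = Mu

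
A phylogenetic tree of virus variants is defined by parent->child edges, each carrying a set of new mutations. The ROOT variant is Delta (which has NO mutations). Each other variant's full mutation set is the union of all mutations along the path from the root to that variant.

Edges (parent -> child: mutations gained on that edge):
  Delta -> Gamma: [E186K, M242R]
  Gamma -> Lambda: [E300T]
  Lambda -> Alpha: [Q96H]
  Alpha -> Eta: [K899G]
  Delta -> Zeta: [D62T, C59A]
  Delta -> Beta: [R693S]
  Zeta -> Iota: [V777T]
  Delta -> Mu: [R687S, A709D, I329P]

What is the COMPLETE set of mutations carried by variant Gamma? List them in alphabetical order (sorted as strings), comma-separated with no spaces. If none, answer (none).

At Delta: gained [] -> total []
At Gamma: gained ['E186K', 'M242R'] -> total ['E186K', 'M242R']

Answer: E186K,M242R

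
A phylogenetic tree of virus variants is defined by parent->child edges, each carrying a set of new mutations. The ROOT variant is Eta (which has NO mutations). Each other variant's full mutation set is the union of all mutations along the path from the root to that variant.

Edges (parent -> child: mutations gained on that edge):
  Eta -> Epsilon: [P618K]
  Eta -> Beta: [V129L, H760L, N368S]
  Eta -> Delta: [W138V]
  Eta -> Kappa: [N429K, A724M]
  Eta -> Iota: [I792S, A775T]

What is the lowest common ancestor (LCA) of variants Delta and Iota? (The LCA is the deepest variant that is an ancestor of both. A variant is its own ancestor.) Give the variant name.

Path from root to Delta: Eta -> Delta
  ancestors of Delta: {Eta, Delta}
Path from root to Iota: Eta -> Iota
  ancestors of Iota: {Eta, Iota}
Common ancestors: {Eta}
Walk up from Iota: Iota (not in ancestors of Delta), Eta (in ancestors of Delta)
Deepest common ancestor (LCA) = Eta

Answer: Eta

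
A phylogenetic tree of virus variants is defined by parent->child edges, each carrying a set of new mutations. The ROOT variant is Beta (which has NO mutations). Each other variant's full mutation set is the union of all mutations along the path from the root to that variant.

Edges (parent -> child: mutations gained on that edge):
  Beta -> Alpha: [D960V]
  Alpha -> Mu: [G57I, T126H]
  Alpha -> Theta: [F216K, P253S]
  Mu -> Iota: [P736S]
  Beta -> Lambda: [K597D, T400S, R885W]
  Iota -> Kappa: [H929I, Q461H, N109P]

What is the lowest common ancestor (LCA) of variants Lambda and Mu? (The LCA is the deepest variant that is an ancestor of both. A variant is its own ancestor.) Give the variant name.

Answer: Beta

Derivation:
Path from root to Lambda: Beta -> Lambda
  ancestors of Lambda: {Beta, Lambda}
Path from root to Mu: Beta -> Alpha -> Mu
  ancestors of Mu: {Beta, Alpha, Mu}
Common ancestors: {Beta}
Walk up from Mu: Mu (not in ancestors of Lambda), Alpha (not in ancestors of Lambda), Beta (in ancestors of Lambda)
Deepest common ancestor (LCA) = Beta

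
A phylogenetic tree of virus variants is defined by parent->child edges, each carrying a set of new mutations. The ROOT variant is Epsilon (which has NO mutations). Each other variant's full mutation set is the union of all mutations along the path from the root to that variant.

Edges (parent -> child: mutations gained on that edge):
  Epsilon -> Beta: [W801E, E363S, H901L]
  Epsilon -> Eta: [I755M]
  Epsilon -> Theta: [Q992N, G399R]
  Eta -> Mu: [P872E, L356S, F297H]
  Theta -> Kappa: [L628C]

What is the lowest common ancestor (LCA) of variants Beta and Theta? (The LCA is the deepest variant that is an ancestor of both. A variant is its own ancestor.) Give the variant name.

Path from root to Beta: Epsilon -> Beta
  ancestors of Beta: {Epsilon, Beta}
Path from root to Theta: Epsilon -> Theta
  ancestors of Theta: {Epsilon, Theta}
Common ancestors: {Epsilon}
Walk up from Theta: Theta (not in ancestors of Beta), Epsilon (in ancestors of Beta)
Deepest common ancestor (LCA) = Epsilon

Answer: Epsilon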